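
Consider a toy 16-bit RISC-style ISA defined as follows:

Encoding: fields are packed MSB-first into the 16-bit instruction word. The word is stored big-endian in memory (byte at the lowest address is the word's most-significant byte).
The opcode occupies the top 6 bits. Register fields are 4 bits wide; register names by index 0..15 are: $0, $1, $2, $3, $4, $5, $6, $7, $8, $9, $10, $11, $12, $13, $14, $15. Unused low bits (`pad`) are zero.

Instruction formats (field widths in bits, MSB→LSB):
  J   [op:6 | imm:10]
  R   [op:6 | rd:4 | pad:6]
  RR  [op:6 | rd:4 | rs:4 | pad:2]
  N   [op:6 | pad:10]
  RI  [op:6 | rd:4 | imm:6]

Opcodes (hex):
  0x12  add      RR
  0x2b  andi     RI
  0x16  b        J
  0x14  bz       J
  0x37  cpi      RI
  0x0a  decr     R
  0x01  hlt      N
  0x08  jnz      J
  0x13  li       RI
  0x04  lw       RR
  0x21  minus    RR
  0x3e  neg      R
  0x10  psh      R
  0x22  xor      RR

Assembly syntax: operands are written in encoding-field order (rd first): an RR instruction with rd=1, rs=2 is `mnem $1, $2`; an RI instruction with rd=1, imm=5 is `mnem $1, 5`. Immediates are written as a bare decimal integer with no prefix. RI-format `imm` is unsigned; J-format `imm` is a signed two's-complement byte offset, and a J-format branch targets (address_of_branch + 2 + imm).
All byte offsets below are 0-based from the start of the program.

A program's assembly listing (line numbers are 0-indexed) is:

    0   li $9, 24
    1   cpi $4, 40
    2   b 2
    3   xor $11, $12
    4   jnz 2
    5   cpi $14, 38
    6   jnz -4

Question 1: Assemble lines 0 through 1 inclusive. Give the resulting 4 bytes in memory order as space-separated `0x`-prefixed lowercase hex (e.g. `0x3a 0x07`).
0. li fields op=0x13:6|rd=9:4|imm=24:6 → word 4e58h → 4e 58
1. cpi fields op=0x37:6|rd=4:4|imm=40:6 → word dd28h → dd 28

0x4e 0x58 0xdd 0x28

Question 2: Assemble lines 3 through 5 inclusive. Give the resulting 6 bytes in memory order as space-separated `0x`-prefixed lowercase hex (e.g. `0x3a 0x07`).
0x8a 0xf0 0x20 0x02 0xdf 0xa6

3. xor fields op=0x22:6|rd=11:4|rs=12:4|pad=0:2 → word 8af0h → 8a f0
4. jnz fields op=0x8:6|imm=2:10 → word 2002h → 20 02
5. cpi fields op=0x37:6|rd=14:4|imm=38:6 → word dfa6h → df a6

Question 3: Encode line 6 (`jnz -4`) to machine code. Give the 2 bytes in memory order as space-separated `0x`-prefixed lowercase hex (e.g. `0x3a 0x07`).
0x23 0xfc

6. jnz fields op=0x8:6|imm=-4:10 → word 23fch → 23 fc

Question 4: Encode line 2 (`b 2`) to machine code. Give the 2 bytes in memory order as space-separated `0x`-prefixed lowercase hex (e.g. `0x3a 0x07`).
0x58 0x02

L2: b op=0x16:6|imm=2:10 ⇒ 0x5802 ⇒ big 58 02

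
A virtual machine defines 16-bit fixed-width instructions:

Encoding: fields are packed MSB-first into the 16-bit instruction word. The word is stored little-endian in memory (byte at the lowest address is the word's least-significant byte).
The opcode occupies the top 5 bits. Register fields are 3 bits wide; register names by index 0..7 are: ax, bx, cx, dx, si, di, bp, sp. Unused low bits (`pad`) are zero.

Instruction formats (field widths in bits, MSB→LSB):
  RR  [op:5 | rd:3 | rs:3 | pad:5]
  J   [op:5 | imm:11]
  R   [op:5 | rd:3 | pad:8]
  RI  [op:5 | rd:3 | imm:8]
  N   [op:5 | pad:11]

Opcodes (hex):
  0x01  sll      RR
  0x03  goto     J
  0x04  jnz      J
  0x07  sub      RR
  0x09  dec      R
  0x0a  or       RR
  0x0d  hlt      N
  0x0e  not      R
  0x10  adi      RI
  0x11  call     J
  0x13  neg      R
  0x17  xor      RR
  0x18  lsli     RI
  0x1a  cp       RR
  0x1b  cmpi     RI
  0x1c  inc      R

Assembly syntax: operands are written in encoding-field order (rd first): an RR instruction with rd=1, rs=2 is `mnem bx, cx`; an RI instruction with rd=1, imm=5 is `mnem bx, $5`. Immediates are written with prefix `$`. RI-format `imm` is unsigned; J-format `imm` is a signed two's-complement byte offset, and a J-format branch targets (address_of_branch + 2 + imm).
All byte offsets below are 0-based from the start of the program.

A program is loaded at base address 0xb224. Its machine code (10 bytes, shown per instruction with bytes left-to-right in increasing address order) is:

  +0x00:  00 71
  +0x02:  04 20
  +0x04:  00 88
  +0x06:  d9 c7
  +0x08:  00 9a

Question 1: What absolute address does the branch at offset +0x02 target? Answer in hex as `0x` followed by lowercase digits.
0xb22c

@+02  little-endian(04 20) = 0x2004
  op=0x2004>>11=0x4 ⇒ jnz (J)
  imm@[10:0]=0x4 ⇒ $4
  target = base 0xb224 + off 0x02 + 2 + imm 4 = 0xb22c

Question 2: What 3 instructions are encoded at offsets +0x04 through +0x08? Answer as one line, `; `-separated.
[04] 00 88 → 0x8800
  op=0x8800>>11=0x11 ⇒ call (J)
  [10:0] imm=0 = $0
[06] d9 c7 → 0xc7d9
  op=0xc7d9>>11=0x18 ⇒ lsli (RI)
  [10:8] rd=7 = sp
  [7:0] imm=217 = $217
[08] 00 9a → 0x9a00
  op=0x9a00>>11=0x13 ⇒ neg (R)
  [10:8] rd=2 = cx

call $0; lsli sp, $217; neg cx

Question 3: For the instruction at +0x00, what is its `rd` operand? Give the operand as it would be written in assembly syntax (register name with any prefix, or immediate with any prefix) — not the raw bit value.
bx

[00] 00 71 → 0x7100
  top 5b → 0xe → not [R]
  rd@[10:8]=0x1 ⇒ bx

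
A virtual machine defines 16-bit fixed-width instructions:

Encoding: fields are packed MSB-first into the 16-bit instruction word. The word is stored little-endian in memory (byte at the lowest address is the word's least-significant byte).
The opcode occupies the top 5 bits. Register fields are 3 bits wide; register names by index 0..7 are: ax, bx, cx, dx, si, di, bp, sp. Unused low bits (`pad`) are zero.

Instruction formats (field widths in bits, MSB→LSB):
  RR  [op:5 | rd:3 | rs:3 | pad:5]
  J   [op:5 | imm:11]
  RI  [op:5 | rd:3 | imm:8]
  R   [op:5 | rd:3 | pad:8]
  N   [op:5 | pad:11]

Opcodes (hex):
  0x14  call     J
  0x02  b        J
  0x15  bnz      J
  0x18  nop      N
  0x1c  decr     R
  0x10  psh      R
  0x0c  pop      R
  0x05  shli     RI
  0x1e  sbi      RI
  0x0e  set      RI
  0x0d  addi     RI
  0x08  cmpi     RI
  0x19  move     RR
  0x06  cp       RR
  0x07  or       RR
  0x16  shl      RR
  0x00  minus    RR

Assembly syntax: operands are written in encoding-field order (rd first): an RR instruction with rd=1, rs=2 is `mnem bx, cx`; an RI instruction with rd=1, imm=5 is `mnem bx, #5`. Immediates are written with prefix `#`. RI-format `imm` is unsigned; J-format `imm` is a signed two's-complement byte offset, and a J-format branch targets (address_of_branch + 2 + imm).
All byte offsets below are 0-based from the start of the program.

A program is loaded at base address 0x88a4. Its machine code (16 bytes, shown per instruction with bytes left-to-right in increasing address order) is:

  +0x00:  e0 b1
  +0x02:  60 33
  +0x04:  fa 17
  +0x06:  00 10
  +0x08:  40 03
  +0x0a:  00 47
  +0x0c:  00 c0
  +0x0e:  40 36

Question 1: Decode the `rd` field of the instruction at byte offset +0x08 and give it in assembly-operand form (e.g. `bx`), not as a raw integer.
@+08  little-endian(40 03) = 0x0340
  opcode bits[15:11]=0x0: minus/RR
  rd@[10:8]=0x3 ⇒ dx
  rs@[7:5]=0x2 ⇒ cx

dx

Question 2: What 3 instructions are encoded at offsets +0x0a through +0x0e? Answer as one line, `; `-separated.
[0a] 00 47 → 0x4700
  top 5b → 0x8 → cmpi [RI]
  rd@[10:8]=0x7 ⇒ sp
  imm@[7:0]=0x0 ⇒ #0
[0c] 00 c0 → 0xc000
  top 5b → 0x18 → nop [N]
[0e] 40 36 → 0x3640
  top 5b → 0x6 → cp [RR]
  rd@[10:8]=0x6 ⇒ bp
  rs@[7:5]=0x2 ⇒ cx

cmpi sp, #0; nop; cp bp, cx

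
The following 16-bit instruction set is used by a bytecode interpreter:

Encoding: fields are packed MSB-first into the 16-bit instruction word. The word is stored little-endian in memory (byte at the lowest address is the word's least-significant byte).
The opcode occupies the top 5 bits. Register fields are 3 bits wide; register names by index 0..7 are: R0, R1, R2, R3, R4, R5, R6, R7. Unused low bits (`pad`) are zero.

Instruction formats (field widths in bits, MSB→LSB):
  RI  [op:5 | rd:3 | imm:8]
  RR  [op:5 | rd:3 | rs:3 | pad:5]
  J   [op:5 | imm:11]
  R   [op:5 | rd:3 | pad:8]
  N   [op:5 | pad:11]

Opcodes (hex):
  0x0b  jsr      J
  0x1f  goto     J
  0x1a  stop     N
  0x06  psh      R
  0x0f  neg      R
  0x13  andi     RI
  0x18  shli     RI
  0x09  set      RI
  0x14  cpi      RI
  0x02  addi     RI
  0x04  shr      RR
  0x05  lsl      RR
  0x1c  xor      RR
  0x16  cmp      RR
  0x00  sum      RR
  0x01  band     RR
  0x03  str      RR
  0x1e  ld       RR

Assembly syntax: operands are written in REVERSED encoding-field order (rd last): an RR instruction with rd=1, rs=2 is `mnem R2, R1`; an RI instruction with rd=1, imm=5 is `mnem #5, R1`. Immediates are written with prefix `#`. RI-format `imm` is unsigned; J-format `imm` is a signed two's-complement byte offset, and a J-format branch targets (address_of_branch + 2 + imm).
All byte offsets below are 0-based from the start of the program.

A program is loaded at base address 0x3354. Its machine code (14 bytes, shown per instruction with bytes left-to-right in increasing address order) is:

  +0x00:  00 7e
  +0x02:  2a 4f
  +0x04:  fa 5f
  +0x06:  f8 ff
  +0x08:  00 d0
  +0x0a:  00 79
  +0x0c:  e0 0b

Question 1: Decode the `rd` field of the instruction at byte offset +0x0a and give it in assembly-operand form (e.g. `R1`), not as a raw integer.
R1

off 0x0a: read 00 79 as little → 0x7900
  op=0x7900>>11=0xf ⇒ neg (R)
  rd: (w>>8)&0x7=0x1 → R1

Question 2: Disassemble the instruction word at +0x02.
set #42, R7

[02] 2a 4f → 0x4f2a
  opcode bits[15:11]=0x9: set/RI
  rd@[10:8]=0x7 ⇒ R7
  imm@[7:0]=0x2a ⇒ #42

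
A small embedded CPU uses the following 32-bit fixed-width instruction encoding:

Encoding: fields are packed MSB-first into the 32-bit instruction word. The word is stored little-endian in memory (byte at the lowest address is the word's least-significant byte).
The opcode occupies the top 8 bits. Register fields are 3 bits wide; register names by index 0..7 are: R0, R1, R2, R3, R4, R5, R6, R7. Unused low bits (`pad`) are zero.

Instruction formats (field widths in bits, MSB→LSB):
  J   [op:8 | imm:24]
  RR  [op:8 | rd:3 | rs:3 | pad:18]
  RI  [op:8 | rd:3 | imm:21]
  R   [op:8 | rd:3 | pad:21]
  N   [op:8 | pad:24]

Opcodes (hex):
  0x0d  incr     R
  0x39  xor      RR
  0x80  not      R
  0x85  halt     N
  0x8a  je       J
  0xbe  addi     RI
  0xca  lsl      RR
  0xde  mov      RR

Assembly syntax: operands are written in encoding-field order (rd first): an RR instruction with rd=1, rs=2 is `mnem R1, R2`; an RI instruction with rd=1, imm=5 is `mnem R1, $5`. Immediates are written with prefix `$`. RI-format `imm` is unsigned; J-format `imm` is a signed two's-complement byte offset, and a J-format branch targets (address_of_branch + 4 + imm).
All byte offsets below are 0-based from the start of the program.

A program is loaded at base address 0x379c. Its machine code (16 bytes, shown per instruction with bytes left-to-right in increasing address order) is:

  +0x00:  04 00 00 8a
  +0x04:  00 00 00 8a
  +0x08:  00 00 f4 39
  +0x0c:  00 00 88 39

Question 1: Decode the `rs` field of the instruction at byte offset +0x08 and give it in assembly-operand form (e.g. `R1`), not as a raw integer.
R5

+0x08: 00 00 f4 39 ⇒ word 0x39f40000 (little)
  top 8b → 0x39 → xor [RR]
  rd: (w>>21)&0x7=0x7 → R7
  rs: (w>>18)&0x7=0x5 → R5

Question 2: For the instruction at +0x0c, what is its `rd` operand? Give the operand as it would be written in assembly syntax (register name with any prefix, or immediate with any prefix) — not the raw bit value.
R4

+0x0c: 00 00 88 39 ⇒ word 0x39880000 (little)
  opcode bits[31:24]=0x39: xor/RR
  rd@[23:21]=0x4 ⇒ R4
  rs@[20:18]=0x2 ⇒ R2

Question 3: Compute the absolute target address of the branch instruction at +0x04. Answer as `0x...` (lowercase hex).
off 0x04: read 00 00 00 8a as little → 0x8a000000
  top 8b → 0x8a → je [J]
  imm: (w>>0)&0xffffff=0x0 → $0
  target = base 0x379c + off 0x04 + 4 + imm 0 = 0x37a4

0x37a4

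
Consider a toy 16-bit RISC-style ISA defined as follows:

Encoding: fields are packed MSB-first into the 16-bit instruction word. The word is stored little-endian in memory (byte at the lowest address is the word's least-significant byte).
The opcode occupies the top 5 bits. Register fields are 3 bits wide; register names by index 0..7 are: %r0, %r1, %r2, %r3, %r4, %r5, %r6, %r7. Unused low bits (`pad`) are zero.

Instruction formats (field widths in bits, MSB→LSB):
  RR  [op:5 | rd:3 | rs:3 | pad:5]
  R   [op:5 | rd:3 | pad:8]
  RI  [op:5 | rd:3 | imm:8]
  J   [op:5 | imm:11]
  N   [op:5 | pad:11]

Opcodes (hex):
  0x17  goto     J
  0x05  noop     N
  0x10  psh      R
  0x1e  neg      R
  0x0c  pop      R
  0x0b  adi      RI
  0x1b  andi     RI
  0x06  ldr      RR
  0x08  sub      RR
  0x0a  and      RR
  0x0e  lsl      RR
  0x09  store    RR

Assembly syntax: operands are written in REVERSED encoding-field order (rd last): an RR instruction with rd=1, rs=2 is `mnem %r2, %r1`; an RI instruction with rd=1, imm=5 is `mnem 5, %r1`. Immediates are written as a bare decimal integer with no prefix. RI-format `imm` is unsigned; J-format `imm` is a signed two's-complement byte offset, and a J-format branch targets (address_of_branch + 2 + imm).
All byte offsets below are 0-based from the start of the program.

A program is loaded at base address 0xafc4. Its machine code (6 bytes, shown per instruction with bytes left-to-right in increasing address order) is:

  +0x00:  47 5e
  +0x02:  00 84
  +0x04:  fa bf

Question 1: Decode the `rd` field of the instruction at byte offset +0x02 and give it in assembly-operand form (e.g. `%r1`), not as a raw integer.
%r4

+0x02: 00 84 ⇒ word 0x8400 (little)
  op=0x8400>>11=0x10 ⇒ psh (R)
  rd: (w>>8)&0x7=0x4 → %r4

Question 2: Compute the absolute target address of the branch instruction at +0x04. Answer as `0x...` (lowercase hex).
0xafc4

[04] fa bf → 0xbffa
  top 5b → 0x17 → goto [J]
  imm: (w>>0)&0x7ff=0x7fa (s11→-6) → -6
  target = base 0xafc4 + off 0x04 + 2 + imm -6 = 0xafc4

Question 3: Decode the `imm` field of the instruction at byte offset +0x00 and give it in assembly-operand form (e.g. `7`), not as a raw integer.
71

off 0x00: read 47 5e as little → 0x5e47
  top 5b → 0xb → adi [RI]
  rd@[10:8]=0x6 ⇒ %r6
  imm@[7:0]=0x47 ⇒ 71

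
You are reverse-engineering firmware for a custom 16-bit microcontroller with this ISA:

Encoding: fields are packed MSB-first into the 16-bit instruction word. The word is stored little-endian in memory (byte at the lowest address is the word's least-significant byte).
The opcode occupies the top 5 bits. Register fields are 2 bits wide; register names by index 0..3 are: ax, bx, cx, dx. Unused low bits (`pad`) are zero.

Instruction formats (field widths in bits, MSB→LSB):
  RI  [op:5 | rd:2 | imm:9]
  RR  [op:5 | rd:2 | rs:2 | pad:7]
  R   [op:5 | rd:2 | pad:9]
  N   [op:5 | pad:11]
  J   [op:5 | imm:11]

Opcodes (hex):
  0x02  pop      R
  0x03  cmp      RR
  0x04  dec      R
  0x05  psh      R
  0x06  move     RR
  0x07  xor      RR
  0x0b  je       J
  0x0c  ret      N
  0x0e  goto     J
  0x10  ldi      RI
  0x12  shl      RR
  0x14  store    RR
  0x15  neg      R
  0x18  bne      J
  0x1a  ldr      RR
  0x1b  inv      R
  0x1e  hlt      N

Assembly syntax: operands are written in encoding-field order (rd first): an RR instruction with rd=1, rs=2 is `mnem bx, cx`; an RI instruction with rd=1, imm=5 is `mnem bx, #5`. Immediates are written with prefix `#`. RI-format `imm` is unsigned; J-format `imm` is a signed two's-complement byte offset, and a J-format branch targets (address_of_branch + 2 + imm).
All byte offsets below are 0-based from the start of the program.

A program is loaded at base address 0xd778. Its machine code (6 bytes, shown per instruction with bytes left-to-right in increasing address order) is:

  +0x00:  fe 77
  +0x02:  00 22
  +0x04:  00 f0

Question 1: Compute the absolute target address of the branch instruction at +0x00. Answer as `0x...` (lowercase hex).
off 0x00: read fe 77 as little → 0x77fe
  op=0x77fe>>11=0xe ⇒ goto (J)
  [10:0] imm=2046 (s11→-2) = #-2
  target = base 0xd778 + off 0x00 + 2 + imm -2 = 0xd778

0xd778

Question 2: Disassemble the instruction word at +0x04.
@+04  little-endian(00 f0) = 0xf000
  top 5b → 0x1e → hlt [N]

hlt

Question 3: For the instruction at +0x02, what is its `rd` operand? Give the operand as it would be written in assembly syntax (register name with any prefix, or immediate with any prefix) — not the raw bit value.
bx

@+02  little-endian(00 22) = 0x2200
  opcode bits[15:11]=0x4: dec/R
  rd@[10:9]=0x1 ⇒ bx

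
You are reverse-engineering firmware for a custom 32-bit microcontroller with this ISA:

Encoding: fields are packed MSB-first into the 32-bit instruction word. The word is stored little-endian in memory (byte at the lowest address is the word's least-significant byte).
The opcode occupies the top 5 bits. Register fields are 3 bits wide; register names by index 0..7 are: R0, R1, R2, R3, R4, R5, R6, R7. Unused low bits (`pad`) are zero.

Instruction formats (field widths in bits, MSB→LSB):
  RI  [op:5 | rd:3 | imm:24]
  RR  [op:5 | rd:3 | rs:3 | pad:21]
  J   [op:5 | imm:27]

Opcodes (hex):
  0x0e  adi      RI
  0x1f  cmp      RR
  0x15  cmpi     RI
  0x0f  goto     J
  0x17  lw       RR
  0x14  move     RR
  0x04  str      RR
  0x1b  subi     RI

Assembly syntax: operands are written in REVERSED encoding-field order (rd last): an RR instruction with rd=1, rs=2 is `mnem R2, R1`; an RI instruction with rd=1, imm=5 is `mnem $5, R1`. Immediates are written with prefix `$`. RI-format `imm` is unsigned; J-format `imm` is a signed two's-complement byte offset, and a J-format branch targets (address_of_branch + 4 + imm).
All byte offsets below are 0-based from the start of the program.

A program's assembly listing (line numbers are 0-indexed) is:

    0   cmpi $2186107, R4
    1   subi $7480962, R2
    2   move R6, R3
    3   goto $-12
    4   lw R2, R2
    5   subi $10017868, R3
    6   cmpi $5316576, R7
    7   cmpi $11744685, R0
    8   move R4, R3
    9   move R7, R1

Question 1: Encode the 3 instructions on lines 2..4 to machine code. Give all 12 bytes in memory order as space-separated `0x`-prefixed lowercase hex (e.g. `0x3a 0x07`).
0x00 0x00 0xc0 0xa3 0xf4 0xff 0xff 0x7f 0x00 0x00 0x40 0xba

L2: move op=0x14:5|rd=3:3|rs=6:3|pad=0:21 ⇒ 0xa3c00000 ⇒ little 00 00 c0 a3
L3: goto op=0xf:5|imm=-12:27 ⇒ 0x7ffffff4 ⇒ little f4 ff ff 7f
L4: lw op=0x17:5|rd=2:3|rs=2:3|pad=0:21 ⇒ 0xba400000 ⇒ little 00 00 40 ba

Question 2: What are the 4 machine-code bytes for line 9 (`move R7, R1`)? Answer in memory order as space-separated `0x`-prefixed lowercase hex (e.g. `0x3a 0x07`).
0x00 0x00 0xe0 0xa1

line 9 (move): pack op=0x14:5|rd=1:3|rs=7:3|pad=0:21 = 0xa1e00000; little→ 00 00 e0 a1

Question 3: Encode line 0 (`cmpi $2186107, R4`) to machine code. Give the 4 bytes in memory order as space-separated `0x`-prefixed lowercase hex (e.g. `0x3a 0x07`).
0x7b 0x5b 0x21 0xac

L0: cmpi op=0x15:5|rd=4:3|imm=2186107:24 ⇒ 0xac215b7b ⇒ little 7b 5b 21 ac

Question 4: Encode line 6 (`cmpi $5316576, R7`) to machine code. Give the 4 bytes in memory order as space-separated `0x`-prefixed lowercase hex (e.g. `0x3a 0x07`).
L6: cmpi op=0x15:5|rd=7:3|imm=5316576:24 ⇒ 0xaf511fe0 ⇒ little e0 1f 51 af

0xe0 0x1f 0x51 0xaf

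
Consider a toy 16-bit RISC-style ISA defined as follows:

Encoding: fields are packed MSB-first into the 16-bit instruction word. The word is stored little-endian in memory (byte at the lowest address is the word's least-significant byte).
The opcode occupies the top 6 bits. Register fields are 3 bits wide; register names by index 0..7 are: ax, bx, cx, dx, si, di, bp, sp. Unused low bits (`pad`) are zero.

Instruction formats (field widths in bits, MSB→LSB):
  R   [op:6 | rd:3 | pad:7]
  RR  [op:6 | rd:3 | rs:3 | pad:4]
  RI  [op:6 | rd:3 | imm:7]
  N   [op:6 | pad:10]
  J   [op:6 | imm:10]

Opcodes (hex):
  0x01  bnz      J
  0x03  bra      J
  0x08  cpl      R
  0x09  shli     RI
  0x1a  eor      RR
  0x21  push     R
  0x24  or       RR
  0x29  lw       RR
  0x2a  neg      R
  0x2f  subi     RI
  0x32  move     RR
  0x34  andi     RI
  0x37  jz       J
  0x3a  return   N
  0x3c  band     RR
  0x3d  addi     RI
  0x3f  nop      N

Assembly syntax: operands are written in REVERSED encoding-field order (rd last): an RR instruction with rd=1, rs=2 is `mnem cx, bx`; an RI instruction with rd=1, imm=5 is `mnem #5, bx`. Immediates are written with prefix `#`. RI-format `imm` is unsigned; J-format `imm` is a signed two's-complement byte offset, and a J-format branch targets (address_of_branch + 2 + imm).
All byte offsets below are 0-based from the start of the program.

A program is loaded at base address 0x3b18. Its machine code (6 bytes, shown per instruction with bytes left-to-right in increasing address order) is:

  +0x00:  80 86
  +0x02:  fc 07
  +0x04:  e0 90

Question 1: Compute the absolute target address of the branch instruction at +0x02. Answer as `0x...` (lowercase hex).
off 0x02: read fc 07 as little → 0x07fc
  opcode bits[15:10]=0x1: bnz/J
  [9:0] imm=1020 (s10→-4) = #-4
  target = base 0x3b18 + off 0x02 + 2 + imm -4 = 0x3b18

0x3b18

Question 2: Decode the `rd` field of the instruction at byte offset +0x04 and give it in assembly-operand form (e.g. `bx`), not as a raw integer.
+0x04: e0 90 ⇒ word 0x90e0 (little)
  op=0x90e0>>10=0x24 ⇒ or (RR)
  rd@[9:7]=0x1 ⇒ bx
  rs@[6:4]=0x6 ⇒ bp

bx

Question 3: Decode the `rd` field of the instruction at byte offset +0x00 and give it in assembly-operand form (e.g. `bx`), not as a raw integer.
@+00  little-endian(80 86) = 0x8680
  opcode bits[15:10]=0x21: push/R
  rd@[9:7]=0x5 ⇒ di

di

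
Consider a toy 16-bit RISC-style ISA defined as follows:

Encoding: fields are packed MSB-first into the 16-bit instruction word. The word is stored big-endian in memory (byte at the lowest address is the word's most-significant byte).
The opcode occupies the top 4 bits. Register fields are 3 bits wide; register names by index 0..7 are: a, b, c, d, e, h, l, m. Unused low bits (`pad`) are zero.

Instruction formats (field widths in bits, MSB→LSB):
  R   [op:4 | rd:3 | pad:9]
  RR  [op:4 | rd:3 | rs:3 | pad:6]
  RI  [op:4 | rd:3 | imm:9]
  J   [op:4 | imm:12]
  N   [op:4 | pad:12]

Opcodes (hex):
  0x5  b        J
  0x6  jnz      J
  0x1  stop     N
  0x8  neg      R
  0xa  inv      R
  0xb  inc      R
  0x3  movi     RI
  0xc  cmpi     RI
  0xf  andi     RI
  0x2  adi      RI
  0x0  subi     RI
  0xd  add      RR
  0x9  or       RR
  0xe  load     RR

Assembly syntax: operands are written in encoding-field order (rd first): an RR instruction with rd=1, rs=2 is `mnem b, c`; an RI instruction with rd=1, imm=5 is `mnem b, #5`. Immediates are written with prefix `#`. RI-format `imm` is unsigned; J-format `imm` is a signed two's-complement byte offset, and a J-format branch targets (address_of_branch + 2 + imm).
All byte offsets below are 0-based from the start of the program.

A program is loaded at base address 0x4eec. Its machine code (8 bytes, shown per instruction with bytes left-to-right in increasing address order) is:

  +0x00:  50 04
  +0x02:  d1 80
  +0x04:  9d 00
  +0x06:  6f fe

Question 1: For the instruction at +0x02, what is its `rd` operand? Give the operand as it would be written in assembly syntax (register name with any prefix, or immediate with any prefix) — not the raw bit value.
a

+0x02: d1 80 ⇒ word 0xd180 (big)
  op=0xd180>>12=0xd ⇒ add (RR)
  rd@[11:9]=0x0 ⇒ a
  rs@[8:6]=0x6 ⇒ l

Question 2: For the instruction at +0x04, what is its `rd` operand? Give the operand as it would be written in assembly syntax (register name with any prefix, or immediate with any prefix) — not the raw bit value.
l

off 0x04: read 9d 00 as big → 0x9d00
  top 4b → 0x9 → or [RR]
  rd@[11:9]=0x6 ⇒ l
  rs@[8:6]=0x4 ⇒ e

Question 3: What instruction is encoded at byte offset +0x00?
@+00  big-endian(50 04) = 0x5004
  opcode bits[15:12]=0x5: b/J
  imm@[11:0]=0x4 ⇒ #4

b #4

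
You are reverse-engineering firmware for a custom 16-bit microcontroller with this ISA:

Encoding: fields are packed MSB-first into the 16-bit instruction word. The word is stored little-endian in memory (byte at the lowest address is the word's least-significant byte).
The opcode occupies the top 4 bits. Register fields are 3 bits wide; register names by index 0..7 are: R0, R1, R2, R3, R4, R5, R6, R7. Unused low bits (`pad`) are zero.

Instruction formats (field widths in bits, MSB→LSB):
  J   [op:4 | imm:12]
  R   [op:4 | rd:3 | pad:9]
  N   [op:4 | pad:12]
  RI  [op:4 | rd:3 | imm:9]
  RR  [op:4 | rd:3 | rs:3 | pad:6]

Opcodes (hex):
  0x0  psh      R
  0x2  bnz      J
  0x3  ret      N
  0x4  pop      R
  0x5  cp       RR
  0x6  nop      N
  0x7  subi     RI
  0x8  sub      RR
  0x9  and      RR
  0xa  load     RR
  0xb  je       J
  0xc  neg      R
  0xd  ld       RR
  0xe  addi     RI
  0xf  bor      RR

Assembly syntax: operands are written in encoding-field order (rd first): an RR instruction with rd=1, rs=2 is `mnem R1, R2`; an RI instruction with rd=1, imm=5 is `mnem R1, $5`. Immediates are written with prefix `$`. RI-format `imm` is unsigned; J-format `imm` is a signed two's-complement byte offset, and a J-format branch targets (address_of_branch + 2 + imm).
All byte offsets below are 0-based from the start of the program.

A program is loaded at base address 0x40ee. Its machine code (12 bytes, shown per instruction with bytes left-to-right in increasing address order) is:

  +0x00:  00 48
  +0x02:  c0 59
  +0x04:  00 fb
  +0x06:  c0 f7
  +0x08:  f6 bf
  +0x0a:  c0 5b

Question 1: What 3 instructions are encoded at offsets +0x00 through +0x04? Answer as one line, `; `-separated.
pop R4; cp R4, R7; bor R5, R4

[00] 00 48 → 0x4800
  opcode bits[15:12]=0x4: pop/R
  rd: (w>>9)&0x7=0x4 → R4
[02] c0 59 → 0x59c0
  opcode bits[15:12]=0x5: cp/RR
  rd: (w>>9)&0x7=0x4 → R4
  rs: (w>>6)&0x7=0x7 → R7
[04] 00 fb → 0xfb00
  opcode bits[15:12]=0xf: bor/RR
  rd: (w>>9)&0x7=0x5 → R5
  rs: (w>>6)&0x7=0x4 → R4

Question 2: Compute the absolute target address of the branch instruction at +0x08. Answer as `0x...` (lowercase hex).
+0x08: f6 bf ⇒ word 0xbff6 (little)
  op=0xbff6>>12=0xb ⇒ je (J)
  imm: (w>>0)&0xfff=0xff6 (s12→-10) → $-10
  target = base 0x40ee + off 0x08 + 2 + imm -10 = 0x40ee

0x40ee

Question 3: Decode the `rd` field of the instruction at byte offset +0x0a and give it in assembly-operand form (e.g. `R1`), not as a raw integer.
off 0x0a: read c0 5b as little → 0x5bc0
  op=0x5bc0>>12=0x5 ⇒ cp (RR)
  rd: (w>>9)&0x7=0x5 → R5
  rs: (w>>6)&0x7=0x7 → R7

R5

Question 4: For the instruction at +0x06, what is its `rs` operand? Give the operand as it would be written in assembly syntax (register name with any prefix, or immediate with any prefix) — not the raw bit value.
R7

off 0x06: read c0 f7 as little → 0xf7c0
  opcode bits[15:12]=0xf: bor/RR
  rd@[11:9]=0x3 ⇒ R3
  rs@[8:6]=0x7 ⇒ R7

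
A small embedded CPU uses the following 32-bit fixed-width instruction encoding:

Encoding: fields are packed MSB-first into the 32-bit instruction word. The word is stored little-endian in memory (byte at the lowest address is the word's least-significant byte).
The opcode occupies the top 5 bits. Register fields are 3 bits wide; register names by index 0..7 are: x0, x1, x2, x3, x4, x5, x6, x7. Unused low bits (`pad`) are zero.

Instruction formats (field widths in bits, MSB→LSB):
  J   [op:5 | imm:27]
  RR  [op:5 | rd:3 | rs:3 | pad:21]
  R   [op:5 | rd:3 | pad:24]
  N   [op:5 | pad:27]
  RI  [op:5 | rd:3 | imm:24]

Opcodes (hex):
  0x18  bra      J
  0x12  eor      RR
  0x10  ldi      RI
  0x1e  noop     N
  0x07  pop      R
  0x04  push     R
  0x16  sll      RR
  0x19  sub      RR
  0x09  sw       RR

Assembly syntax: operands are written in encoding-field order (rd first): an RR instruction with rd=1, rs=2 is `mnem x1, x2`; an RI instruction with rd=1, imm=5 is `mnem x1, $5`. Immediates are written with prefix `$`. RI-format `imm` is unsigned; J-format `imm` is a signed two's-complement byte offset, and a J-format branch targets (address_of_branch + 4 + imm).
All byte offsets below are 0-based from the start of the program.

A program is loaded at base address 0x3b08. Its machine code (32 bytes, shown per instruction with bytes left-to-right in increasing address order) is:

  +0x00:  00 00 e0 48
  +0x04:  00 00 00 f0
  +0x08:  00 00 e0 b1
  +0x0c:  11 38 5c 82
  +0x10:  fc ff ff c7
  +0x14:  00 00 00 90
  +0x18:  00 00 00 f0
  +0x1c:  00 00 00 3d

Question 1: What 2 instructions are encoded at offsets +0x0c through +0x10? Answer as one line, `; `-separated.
ldi x2, $6043665; bra $-4

@+0c  little-endian(11 38 5c 82) = 0x825c3811
  top 5b → 0x10 → ldi [RI]
  rd: (w>>24)&0x7=0x2 → x2
  imm: (w>>0)&0xffffff=0x5c3811 → $6043665
@+10  little-endian(fc ff ff c7) = 0xc7fffffc
  top 5b → 0x18 → bra [J]
  imm: (w>>0)&0x7ffffff=0x7fffffc (s27→-4) → $-4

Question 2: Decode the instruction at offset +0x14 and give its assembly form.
+0x14: 00 00 00 90 ⇒ word 0x90000000 (little)
  top 5b → 0x12 → eor [RR]
  rd@[26:24]=0x0 ⇒ x0
  rs@[23:21]=0x0 ⇒ x0

eor x0, x0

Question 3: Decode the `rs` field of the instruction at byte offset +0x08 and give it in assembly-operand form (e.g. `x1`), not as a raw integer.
x7

+0x08: 00 00 e0 b1 ⇒ word 0xb1e00000 (little)
  opcode bits[31:27]=0x16: sll/RR
  [26:24] rd=1 = x1
  [23:21] rs=7 = x7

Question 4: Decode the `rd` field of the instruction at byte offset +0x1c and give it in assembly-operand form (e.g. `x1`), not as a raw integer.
+0x1c: 00 00 00 3d ⇒ word 0x3d000000 (little)
  op=0x3d000000>>27=0x7 ⇒ pop (R)
  rd: (w>>24)&0x7=0x5 → x5

x5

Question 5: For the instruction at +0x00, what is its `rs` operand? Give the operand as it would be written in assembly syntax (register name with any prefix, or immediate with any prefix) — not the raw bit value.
x7

[00] 00 00 e0 48 → 0x48e00000
  opcode bits[31:27]=0x9: sw/RR
  rd@[26:24]=0x0 ⇒ x0
  rs@[23:21]=0x7 ⇒ x7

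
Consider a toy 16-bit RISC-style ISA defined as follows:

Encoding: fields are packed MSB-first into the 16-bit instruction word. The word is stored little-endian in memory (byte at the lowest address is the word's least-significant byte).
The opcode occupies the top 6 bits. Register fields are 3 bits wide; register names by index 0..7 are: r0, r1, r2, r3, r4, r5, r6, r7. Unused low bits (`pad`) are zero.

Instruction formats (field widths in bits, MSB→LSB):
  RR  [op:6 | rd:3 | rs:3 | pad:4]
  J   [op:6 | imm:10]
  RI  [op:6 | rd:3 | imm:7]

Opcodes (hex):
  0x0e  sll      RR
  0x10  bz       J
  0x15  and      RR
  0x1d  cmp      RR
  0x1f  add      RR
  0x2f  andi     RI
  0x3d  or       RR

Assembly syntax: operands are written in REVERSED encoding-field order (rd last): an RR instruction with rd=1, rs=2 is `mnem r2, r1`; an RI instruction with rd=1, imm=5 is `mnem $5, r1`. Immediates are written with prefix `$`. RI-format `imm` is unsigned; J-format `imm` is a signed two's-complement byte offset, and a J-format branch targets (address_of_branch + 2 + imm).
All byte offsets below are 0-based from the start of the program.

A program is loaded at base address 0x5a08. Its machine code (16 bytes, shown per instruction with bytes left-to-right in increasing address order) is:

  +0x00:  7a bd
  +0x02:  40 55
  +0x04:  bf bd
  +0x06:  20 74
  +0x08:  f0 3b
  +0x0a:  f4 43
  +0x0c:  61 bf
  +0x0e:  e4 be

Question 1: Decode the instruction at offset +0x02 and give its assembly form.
[02] 40 55 → 0x5540
  top 6b → 0x15 → and [RR]
  rd@[9:7]=0x2 ⇒ r2
  rs@[6:4]=0x4 ⇒ r4

and r4, r2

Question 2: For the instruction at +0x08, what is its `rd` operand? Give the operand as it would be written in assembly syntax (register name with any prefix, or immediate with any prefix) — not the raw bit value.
off 0x08: read f0 3b as little → 0x3bf0
  op=0x3bf0>>10=0xe ⇒ sll (RR)
  rd@[9:7]=0x7 ⇒ r7
  rs@[6:4]=0x7 ⇒ r7

r7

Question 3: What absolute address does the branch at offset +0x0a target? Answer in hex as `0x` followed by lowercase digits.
0x5a08

@+0a  little-endian(f4 43) = 0x43f4
  op=0x43f4>>10=0x10 ⇒ bz (J)
  imm@[9:0]=0x3f4 (s10→-12) ⇒ $-12
  target = base 0x5a08 + off 0x0a + 2 + imm -12 = 0x5a08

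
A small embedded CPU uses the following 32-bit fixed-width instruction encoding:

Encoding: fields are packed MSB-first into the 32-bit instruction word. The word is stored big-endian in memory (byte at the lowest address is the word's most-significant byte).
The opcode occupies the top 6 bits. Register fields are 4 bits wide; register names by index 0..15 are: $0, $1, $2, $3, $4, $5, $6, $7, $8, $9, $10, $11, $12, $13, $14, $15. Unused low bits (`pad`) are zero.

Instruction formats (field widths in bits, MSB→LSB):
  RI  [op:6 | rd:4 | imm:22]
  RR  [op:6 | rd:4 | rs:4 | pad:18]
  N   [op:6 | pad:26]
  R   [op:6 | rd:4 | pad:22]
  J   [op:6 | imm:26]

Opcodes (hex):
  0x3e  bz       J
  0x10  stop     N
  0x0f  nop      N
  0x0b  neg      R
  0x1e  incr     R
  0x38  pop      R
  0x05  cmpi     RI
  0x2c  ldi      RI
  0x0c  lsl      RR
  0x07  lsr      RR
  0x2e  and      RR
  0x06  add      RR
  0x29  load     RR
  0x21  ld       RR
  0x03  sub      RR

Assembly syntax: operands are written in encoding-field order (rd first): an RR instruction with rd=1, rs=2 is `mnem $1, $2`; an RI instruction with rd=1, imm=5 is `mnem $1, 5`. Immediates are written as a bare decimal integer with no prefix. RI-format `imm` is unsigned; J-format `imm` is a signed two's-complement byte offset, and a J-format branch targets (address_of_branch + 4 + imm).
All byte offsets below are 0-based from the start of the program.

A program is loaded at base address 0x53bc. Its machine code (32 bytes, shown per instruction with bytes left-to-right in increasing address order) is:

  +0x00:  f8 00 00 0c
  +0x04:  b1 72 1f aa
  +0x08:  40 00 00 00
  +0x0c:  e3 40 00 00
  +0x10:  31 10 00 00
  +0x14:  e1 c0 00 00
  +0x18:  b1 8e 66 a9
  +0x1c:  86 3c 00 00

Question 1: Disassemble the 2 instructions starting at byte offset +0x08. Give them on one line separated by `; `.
stop; pop $13

[08] 40 00 00 00 → 0x40000000
  top 6b → 0x10 → stop [N]
[0c] e3 40 00 00 → 0xe3400000
  top 6b → 0x38 → pop [R]
  [25:22] rd=13 = $13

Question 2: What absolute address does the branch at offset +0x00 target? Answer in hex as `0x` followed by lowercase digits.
@+00  big-endian(f8 00 00 0c) = 0xf800000c
  op=0xf800000c>>26=0x3e ⇒ bz (J)
  imm: (w>>0)&0x3ffffff=0xc → 12
  target = base 0x53bc + off 0x00 + 4 + imm 12 = 0x53cc

0x53cc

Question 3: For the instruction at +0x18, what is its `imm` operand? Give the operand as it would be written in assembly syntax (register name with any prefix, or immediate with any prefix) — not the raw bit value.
off 0x18: read b1 8e 66 a9 as big → 0xb18e66a9
  top 6b → 0x2c → ldi [RI]
  rd@[25:22]=0x6 ⇒ $6
  imm@[21:0]=0xe66a9 ⇒ 943785

943785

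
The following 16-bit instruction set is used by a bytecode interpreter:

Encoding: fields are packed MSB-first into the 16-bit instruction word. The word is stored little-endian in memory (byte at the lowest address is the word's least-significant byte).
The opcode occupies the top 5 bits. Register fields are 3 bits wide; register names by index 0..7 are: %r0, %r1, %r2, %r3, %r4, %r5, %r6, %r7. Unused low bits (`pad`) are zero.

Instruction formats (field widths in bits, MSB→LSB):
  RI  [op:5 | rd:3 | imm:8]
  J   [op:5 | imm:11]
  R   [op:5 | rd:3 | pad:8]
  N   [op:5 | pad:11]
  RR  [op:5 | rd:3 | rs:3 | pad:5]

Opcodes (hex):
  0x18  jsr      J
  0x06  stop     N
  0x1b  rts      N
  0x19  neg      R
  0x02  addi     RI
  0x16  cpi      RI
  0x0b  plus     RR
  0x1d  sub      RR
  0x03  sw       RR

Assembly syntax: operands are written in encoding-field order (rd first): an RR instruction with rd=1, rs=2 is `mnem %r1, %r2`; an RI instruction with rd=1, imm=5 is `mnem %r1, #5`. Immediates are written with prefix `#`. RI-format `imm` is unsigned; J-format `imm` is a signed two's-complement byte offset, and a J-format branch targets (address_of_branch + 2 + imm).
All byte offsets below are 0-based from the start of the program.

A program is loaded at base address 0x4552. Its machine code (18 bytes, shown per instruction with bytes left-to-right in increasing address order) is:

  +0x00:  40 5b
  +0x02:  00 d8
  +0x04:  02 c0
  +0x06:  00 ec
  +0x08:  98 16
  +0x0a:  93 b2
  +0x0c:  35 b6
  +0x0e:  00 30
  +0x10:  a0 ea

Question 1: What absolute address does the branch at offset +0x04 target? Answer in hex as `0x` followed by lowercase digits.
0x455a

[04] 02 c0 → 0xc002
  op=0xc002>>11=0x18 ⇒ jsr (J)
  [10:0] imm=2 = #2
  target = base 0x4552 + off 0x04 + 2 + imm 2 = 0x455a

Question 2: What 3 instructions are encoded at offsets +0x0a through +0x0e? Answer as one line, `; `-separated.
@+0a  little-endian(93 b2) = 0xb293
  opcode bits[15:11]=0x16: cpi/RI
  rd@[10:8]=0x2 ⇒ %r2
  imm@[7:0]=0x93 ⇒ #147
@+0c  little-endian(35 b6) = 0xb635
  opcode bits[15:11]=0x16: cpi/RI
  rd@[10:8]=0x6 ⇒ %r6
  imm@[7:0]=0x35 ⇒ #53
@+0e  little-endian(00 30) = 0x3000
  opcode bits[15:11]=0x6: stop/N

cpi %r2, #147; cpi %r6, #53; stop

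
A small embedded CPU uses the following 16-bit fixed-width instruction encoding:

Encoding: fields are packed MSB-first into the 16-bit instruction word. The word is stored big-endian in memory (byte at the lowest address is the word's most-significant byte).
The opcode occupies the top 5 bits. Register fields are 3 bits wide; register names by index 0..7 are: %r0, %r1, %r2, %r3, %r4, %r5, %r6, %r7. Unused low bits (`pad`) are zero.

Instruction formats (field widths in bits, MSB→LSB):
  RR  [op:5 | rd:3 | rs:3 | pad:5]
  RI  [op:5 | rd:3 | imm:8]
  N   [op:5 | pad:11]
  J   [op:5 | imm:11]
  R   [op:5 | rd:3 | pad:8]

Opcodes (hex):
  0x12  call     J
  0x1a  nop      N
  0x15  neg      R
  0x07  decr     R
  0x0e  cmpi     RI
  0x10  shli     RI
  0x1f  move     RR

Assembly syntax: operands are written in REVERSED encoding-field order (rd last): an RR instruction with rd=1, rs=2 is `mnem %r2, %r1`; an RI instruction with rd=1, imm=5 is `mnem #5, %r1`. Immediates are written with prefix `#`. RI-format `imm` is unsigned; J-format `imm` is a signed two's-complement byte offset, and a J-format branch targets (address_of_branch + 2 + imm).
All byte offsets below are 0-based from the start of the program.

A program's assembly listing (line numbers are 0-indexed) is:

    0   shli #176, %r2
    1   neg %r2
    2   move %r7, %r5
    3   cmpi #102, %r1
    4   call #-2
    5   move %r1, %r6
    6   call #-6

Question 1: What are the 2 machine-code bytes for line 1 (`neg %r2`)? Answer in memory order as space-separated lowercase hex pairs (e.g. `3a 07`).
line 1 (neg): pack op=0x15:5|rd=2:3|pad=0:8 = 0xaa00; big→ aa 00

aa 00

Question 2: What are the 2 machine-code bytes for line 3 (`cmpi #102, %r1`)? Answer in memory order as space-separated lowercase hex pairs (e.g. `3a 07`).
line 3 (cmpi): pack op=0xe:5|rd=1:3|imm=102:8 = 0x7166; big→ 71 66

71 66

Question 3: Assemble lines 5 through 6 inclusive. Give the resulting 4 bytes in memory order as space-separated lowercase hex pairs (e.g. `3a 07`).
fe 20 97 fa

5. move fields op=0x1f:5|rd=6:3|rs=1:3|pad=0:5 → word fe20h → fe 20
6. call fields op=0x12:5|imm=-6:11 → word 97fah → 97 fa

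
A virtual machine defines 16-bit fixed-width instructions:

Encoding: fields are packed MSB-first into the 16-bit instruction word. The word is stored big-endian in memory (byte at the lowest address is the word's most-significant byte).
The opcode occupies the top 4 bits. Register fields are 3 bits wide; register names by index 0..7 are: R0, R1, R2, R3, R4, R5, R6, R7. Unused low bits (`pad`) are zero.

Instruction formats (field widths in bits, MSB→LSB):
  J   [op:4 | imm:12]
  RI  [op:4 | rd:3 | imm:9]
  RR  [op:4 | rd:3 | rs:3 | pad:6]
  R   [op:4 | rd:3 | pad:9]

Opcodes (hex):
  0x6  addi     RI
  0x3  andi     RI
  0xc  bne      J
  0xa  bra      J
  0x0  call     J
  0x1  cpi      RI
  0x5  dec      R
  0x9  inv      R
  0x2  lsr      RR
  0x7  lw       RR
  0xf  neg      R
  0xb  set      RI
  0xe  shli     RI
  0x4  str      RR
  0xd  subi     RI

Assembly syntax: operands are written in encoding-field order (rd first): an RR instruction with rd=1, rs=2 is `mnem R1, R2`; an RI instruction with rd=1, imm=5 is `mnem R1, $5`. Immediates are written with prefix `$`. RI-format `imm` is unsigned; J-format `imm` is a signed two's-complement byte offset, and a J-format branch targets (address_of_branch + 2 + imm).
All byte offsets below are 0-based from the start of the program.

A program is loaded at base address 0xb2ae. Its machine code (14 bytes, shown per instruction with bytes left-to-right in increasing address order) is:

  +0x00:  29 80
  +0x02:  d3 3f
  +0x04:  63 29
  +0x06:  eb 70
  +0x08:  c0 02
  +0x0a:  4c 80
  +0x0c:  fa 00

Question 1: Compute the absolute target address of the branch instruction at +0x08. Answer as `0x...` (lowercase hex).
0xb2ba

[08] c0 02 → 0xc002
  opcode bits[15:12]=0xc: bne/J
  [11:0] imm=2 = $2
  target = base 0xb2ae + off 0x08 + 2 + imm 2 = 0xb2ba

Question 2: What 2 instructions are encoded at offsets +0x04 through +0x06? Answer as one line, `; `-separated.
addi R1, $297; shli R5, $368

off 0x04: read 63 29 as big → 0x6329
  opcode bits[15:12]=0x6: addi/RI
  rd@[11:9]=0x1 ⇒ R1
  imm@[8:0]=0x129 ⇒ $297
off 0x06: read eb 70 as big → 0xeb70
  opcode bits[15:12]=0xe: shli/RI
  rd@[11:9]=0x5 ⇒ R5
  imm@[8:0]=0x170 ⇒ $368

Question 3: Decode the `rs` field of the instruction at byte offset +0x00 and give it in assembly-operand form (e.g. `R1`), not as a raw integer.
@+00  big-endian(29 80) = 0x2980
  opcode bits[15:12]=0x2: lsr/RR
  rd@[11:9]=0x4 ⇒ R4
  rs@[8:6]=0x6 ⇒ R6

R6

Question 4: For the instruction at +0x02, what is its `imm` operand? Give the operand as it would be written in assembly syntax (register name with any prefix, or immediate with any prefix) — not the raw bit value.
+0x02: d3 3f ⇒ word 0xd33f (big)
  top 4b → 0xd → subi [RI]
  rd: (w>>9)&0x7=0x1 → R1
  imm: (w>>0)&0x1ff=0x13f → $319

$319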